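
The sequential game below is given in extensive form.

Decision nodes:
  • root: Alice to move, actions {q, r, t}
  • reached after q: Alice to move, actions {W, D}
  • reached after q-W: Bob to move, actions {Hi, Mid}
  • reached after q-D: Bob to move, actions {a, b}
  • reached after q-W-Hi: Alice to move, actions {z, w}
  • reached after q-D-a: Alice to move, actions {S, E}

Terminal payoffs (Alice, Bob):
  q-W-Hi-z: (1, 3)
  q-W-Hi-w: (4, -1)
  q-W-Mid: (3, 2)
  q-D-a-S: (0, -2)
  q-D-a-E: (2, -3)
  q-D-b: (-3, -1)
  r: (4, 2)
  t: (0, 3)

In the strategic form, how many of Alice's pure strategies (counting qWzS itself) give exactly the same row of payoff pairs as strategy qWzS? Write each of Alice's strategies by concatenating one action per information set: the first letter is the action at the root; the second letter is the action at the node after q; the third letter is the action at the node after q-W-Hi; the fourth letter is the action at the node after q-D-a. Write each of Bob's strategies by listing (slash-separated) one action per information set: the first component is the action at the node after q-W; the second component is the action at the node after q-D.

2

Row for qWzS (columns Hi/a, Hi/b, Mid/a, Mid/b): (1,3) (1,3) (3,2) (3,2).
Under qWzS, Alice's choice at the node after q-D-a can never be reached regardless of what Bob does, so varying those choices leaves every outcome unchanged.
Holding the reachable choices fixed and varying the unreachable one freely already gives 2 equivalent strategies.
No other strategy reproduces this row, so those 2 are the full class: qWzS, qWzE.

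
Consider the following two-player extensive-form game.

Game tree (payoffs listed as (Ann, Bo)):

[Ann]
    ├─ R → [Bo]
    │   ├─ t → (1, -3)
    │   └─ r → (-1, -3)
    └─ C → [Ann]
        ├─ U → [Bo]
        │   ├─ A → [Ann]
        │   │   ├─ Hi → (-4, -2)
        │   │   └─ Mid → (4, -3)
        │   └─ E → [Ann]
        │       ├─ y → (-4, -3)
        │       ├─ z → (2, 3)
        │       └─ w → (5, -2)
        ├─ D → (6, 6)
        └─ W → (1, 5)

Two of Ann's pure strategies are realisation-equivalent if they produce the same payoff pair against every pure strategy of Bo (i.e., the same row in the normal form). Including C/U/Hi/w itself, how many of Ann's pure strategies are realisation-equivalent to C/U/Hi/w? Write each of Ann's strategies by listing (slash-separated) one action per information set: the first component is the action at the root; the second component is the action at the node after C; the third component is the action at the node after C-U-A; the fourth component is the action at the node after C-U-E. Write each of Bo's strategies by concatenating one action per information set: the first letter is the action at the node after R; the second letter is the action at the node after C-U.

Row for C/U/Hi/w (columns tA, tE, rA, rE): (-4,-2) (5,-2) (-4,-2) (5,-2).
Every one of Ann's information sets is on the play path for some reply by Bo when Ann follows C/U/Hi/w.
Changing the action at any of them therefore changes at least one column, so only C/U/Hi/w itself gives this row.

1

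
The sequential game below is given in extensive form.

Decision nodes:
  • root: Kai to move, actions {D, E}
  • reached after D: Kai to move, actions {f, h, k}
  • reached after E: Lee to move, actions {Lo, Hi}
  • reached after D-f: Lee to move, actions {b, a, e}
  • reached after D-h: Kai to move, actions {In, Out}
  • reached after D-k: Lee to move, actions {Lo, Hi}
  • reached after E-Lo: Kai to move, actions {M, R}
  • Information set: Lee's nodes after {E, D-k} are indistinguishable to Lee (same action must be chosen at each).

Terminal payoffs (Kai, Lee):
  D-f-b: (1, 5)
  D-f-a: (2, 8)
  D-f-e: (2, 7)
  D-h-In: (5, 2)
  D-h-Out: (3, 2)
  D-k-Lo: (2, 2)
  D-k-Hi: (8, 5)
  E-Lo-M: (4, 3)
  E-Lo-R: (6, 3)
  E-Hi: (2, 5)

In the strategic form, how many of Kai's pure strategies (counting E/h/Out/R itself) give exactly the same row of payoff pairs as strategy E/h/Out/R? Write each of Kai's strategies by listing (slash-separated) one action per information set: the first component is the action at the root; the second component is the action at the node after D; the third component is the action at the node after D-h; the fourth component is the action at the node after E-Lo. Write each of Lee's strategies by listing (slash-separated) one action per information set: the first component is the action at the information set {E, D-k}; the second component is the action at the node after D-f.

6

Row for E/h/Out/R (columns Lo/b, Lo/a, Lo/e, Hi/b, Hi/a, Hi/e): (6,3) (6,3) (6,3) (2,5) (2,5) (2,5).
Under E/h/Out/R, Kai's choice at the node after D and at the node after D-h can never be reached regardless of what Lee does, so varying those choices leaves every outcome unchanged.
Holding the reachable choices fixed and varying the unreachable ones freely already gives 3 × 2 = 6 equivalent strategies.
No other strategy reproduces this row, so those 6 are the full class: E/f/In/R, E/f/Out/R, E/h/In/R, E/h/Out/R, E/k/In/R, E/k/Out/R.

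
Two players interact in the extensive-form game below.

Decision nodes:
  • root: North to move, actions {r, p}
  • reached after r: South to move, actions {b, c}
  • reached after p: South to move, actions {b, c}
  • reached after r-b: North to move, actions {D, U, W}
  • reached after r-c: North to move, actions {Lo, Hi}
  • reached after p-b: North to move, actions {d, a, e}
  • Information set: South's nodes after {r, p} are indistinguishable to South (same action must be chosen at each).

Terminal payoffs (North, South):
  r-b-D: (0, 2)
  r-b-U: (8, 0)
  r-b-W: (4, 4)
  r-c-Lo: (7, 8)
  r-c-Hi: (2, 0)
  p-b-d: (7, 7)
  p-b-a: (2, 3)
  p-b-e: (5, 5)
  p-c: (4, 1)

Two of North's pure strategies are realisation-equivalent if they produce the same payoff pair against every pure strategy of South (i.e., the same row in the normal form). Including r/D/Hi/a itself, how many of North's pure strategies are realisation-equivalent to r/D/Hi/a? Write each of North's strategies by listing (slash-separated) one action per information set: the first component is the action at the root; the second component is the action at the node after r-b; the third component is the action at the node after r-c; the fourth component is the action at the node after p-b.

Row for r/D/Hi/a (columns b, c): (0,2) (2,0).
Under r/D/Hi/a, North's choice at the node after p-b can never be reached regardless of what South does, so varying those choices leaves every outcome unchanged.
Holding the reachable choices fixed and varying the unreachable one freely already gives 3 equivalent strategies.
No other strategy reproduces this row, so those 3 are the full class: r/D/Hi/d, r/D/Hi/a, r/D/Hi/e.

3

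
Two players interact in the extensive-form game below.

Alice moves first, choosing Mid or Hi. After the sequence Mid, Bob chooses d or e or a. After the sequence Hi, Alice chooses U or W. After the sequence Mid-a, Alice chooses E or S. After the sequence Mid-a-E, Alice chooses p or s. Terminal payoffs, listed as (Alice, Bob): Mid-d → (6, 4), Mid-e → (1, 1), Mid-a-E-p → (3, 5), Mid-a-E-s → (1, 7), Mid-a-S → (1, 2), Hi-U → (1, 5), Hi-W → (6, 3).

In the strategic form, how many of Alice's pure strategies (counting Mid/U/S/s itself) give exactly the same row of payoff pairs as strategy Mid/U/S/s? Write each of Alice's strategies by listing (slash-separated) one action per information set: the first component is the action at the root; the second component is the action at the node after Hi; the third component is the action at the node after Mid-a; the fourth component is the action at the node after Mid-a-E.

4

Row for Mid/U/S/s (columns d, e, a): (6,4) (1,1) (1,2).
Under Mid/U/S/s, Alice's choice at the node after Hi and at the node after Mid-a-E can never be reached regardless of what Bob does, so varying those choices leaves every outcome unchanged.
Holding the reachable choices fixed and varying the unreachable ones freely already gives 2 × 2 = 4 equivalent strategies.
No other strategy reproduces this row, so those 4 are the full class: Mid/U/S/p, Mid/U/S/s, Mid/W/S/p, Mid/W/S/s.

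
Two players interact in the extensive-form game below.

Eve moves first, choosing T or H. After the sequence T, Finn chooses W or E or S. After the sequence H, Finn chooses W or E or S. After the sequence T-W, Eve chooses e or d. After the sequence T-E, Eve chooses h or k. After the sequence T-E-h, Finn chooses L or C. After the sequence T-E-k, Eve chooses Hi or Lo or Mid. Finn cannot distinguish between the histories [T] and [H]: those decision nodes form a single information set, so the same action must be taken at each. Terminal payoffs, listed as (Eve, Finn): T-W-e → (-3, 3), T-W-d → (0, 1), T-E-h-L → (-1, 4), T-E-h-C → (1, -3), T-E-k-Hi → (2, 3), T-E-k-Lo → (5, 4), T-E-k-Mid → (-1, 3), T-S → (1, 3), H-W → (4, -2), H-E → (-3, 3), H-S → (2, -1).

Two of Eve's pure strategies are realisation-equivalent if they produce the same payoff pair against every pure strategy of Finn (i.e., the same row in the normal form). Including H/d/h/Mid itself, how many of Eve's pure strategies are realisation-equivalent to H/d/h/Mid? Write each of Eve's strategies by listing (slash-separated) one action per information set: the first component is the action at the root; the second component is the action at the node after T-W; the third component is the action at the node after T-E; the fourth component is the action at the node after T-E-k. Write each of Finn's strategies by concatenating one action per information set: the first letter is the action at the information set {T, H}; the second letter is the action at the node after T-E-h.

12

Row for H/d/h/Mid (columns WL, WC, EL, EC, SL, SC): (4,-2) (4,-2) (-3,3) (-3,3) (2,-1) (2,-1).
Under H/d/h/Mid, Eve's choice at the node after T-W and at the node after T-E and at the node after T-E-k can never be reached regardless of what Finn does, so varying those choices leaves every outcome unchanged.
Holding the reachable choices fixed and varying the unreachable ones freely already gives 2 × 2 × 3 = 12 equivalent strategies.
No other strategy reproduces this row, so those 12 are the full class: H/e/h/Hi, H/e/h/Lo, H/e/h/Mid, H/e/k/Hi, H/e/k/Lo, H/e/k/Mid, H/d/h/Hi, H/d/h/Lo, H/d/h/Mid, H/d/k/Hi, H/d/k/Lo, H/d/k/Mid.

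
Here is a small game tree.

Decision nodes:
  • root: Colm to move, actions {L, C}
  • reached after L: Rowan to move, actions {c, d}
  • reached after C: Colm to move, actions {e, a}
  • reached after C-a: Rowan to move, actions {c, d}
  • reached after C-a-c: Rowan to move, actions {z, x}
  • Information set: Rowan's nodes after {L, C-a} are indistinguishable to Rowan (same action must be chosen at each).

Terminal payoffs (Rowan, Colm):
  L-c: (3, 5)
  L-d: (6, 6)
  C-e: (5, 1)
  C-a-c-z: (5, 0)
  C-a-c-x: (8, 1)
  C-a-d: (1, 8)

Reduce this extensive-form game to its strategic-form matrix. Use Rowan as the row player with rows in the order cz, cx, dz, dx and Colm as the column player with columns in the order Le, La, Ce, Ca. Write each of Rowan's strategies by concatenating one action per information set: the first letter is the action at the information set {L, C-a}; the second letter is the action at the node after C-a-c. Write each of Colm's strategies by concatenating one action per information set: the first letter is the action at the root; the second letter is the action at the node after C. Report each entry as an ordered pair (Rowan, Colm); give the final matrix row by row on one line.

           Le       La       Ce       Ca
  cz    (3,5)    (3,5)    (5,1)    (5,0)
  cx    (3,5)    (3,5)    (5,1)    (8,1)
  dz    (6,6)    (6,6)    (5,1)    (1,8)
  dx    (6,6)    (6,6)    (5,1)    (1,8)

cz: (3,5) (3,5) (5,1) (5,0) | cx: (3,5) (3,5) (5,1) (8,1) | dz: (6,6) (6,6) (5,1) (1,8) | dx: (6,6) (6,6) (5,1) (1,8)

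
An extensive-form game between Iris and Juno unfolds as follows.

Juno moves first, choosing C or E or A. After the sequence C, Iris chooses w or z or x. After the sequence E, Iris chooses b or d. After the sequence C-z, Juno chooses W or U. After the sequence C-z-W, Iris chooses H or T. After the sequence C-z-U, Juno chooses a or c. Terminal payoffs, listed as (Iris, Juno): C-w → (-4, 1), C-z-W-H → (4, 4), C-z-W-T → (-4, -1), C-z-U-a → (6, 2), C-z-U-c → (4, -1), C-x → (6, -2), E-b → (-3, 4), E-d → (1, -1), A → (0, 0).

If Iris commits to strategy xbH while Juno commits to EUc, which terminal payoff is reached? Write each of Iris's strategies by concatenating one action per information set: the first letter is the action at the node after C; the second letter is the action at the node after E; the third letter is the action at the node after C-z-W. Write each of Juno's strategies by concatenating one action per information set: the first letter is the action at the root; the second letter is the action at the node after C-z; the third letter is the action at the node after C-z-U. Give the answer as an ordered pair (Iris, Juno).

(-3, 4)

Trace the play path from the root:
  Juno plays E
  Iris plays b at [E]
→ terminal payoff (-3, 4).
(Iris's choice at the node after C is never reached on this path, so it doesn't affect the outcome.)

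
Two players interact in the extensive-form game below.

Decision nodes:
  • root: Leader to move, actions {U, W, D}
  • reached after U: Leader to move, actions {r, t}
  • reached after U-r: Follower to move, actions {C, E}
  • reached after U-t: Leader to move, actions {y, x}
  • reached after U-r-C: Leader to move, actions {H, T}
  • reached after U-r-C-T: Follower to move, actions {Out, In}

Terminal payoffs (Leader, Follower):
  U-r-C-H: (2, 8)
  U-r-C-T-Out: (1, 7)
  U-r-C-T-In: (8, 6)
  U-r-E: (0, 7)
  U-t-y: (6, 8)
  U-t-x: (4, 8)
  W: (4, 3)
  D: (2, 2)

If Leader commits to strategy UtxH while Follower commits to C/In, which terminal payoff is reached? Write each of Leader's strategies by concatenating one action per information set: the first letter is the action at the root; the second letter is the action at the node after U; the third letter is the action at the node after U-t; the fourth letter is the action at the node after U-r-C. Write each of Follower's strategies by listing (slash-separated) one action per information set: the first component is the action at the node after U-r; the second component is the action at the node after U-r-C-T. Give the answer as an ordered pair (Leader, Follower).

(4, 8)

Trace the play path from the root:
  Leader plays U
  Leader plays t at [U]
  Leader plays x at [U-t]
→ terminal payoff (4, 8).
(Leader's choice at the node after U-r-C is never reached on this path, so it doesn't affect the outcome.)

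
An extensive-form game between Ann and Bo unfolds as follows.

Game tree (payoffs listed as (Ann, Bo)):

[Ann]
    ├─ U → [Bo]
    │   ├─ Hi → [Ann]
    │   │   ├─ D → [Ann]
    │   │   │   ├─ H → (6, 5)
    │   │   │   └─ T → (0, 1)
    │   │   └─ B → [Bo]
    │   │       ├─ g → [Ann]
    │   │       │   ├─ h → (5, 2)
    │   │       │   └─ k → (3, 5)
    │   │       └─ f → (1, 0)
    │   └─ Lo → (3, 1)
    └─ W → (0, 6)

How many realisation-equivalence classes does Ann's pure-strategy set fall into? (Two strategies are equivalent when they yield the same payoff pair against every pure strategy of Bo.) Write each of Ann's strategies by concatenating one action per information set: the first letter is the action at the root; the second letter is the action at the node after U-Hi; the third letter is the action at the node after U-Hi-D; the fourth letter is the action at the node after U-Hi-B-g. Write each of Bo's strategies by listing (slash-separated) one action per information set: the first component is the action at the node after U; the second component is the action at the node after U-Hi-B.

Ann has 16 pure strategies: UDHh, UDHk, UDTh, UDTk, UBHh, UBHk, UBTh, UBTk, WDHh, WDHk, WDTh, WDTk, WBHh, WBHk, WBTh, WBTk. Columns: Hi/g, Hi/f, Lo/g, Lo/f.
{UDHh, UDHk} → row (6,5) (6,5) (3,1) (3,1)
{UDTh, UDTk} → row (0,1) (0,1) (3,1) (3,1)
{UBHh, UBTh} → row (5,2) (1,0) (3,1) (3,1)
{UBHk, UBTk} → row (3,5) (1,0) (3,1) (3,1)
{WDHh, WDHk, WDTh, WDTk, WBHh, WBHk, WBTh, WBTk} → row (0,6) (0,6) (0,6) (0,6)
That's 5 distinct rows out of 16 strategies.

5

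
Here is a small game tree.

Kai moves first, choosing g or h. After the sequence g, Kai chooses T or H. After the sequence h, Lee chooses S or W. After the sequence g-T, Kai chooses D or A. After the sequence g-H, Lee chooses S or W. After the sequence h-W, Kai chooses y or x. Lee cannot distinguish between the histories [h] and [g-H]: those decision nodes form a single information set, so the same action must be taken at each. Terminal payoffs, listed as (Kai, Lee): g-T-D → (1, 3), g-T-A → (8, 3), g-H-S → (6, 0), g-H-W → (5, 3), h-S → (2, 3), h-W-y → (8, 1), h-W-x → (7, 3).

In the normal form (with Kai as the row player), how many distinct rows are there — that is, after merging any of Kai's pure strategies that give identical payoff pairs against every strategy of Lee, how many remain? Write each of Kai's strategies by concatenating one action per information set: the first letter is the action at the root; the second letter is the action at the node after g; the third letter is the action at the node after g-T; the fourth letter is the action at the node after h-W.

Kai has 16 pure strategies: gTDy, gTDx, gTAy, gTAx, gHDy, gHDx, gHAy, gHAx, hTDy, hTDx, hTAy, hTAx, hHDy, hHDx, hHAy, hHAx. Columns: S, W.
{gTDy, gTDx} → row (1,3) (1,3)
{gTAy, gTAx} → row (8,3) (8,3)
{gHDy, gHDx, gHAy, gHAx} → row (6,0) (5,3)
{hTDy, hTAy, hHDy, hHAy} → row (2,3) (8,1)
{hTDx, hTAx, hHDx, hHAx} → row (2,3) (7,3)
That's 5 distinct rows out of 16 strategies.

5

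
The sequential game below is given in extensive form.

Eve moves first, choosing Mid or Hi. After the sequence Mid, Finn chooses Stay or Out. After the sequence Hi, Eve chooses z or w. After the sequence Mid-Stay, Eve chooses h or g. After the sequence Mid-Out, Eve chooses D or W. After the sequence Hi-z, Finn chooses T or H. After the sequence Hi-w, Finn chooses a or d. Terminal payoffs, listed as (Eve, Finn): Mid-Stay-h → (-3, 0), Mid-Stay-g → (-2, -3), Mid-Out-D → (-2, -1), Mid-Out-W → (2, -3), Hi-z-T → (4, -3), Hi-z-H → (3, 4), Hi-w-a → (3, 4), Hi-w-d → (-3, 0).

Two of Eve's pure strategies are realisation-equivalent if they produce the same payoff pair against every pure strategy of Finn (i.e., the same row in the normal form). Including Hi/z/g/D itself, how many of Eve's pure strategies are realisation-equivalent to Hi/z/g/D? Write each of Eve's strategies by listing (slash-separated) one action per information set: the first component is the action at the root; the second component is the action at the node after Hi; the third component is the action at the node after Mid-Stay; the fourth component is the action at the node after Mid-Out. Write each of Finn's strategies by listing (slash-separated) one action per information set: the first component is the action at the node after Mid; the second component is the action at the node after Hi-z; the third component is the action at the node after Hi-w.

Row for Hi/z/g/D (columns Stay/T/a, Stay/T/d, Stay/H/a, Stay/H/d, Out/T/a, Out/T/d, Out/H/a, Out/H/d): (4,-3) (4,-3) (3,4) (3,4) (4,-3) (4,-3) (3,4) (3,4).
Under Hi/z/g/D, Eve's choice at the node after Mid-Stay and at the node after Mid-Out can never be reached regardless of what Finn does, so varying those choices leaves every outcome unchanged.
Holding the reachable choices fixed and varying the unreachable ones freely already gives 2 × 2 = 4 equivalent strategies.
No other strategy reproduces this row, so those 4 are the full class: Hi/z/h/D, Hi/z/h/W, Hi/z/g/D, Hi/z/g/W.

4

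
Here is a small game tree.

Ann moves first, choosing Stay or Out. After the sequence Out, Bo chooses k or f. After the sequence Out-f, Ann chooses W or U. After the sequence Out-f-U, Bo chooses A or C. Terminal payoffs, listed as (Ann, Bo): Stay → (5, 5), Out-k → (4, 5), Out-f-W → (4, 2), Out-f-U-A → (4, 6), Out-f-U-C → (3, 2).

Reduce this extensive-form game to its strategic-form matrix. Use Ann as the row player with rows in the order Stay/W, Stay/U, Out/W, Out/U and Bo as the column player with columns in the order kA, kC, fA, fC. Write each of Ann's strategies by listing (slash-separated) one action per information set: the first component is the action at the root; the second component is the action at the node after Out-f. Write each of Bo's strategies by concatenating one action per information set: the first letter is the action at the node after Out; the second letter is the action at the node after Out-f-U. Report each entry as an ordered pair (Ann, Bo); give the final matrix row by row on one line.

             kA       kC       fA       fC
Stay/W    (5,5)    (5,5)    (5,5)    (5,5)
Stay/U    (5,5)    (5,5)    (5,5)    (5,5)
 Out/W    (4,5)    (4,5)    (4,2)    (4,2)
 Out/U    (4,5)    (4,5)    (4,6)    (3,2)

Stay/W: (5,5) (5,5) (5,5) (5,5) | Stay/U: (5,5) (5,5) (5,5) (5,5) | Out/W: (4,5) (4,5) (4,2) (4,2) | Out/U: (4,5) (4,5) (4,6) (3,2)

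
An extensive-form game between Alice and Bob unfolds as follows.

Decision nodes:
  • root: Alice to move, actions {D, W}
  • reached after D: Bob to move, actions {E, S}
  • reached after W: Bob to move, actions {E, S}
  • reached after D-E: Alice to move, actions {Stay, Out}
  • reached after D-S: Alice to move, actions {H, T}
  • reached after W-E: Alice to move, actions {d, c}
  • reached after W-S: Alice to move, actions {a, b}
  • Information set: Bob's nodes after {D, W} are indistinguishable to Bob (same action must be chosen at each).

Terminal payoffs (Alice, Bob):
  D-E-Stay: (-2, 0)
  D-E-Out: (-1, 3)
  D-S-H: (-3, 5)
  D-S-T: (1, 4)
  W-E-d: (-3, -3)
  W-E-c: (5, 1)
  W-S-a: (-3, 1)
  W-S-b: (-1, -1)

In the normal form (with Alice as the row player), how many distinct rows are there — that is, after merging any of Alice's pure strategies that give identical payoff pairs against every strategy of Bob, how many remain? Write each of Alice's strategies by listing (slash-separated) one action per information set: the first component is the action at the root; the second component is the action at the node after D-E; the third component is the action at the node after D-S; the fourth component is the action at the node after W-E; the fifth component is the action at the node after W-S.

Alice has 32 pure strategies: D/Stay/H/d/a, D/Stay/H/d/b, D/Stay/H/c/a, D/Stay/H/c/b, D/Stay/T/d/a, D/Stay/T/d/b, D/Stay/T/c/a, D/Stay/T/c/b, D/Out/H/d/a, D/Out/H/d/b, D/Out/H/c/a, D/Out/H/c/b, D/Out/T/d/a, D/Out/T/d/b, D/Out/T/c/a, D/Out/T/c/b, W/Stay/H/d/a, W/Stay/H/d/b, W/Stay/H/c/a, W/Stay/H/c/b, W/Stay/T/d/a, W/Stay/T/d/b, W/Stay/T/c/a, W/Stay/T/c/b, W/Out/H/d/a, W/Out/H/d/b, W/Out/H/c/a, W/Out/H/c/b, W/Out/T/d/a, W/Out/T/d/b, W/Out/T/c/a, W/Out/T/c/b. Columns: E, S.
{D/Stay/H/d/a, D/Stay/H/d/b, D/Stay/H/c/a, D/Stay/H/c/b} → row (-2,0) (-3,5)
{D/Stay/T/d/a, D/Stay/T/d/b, D/Stay/T/c/a, D/Stay/T/c/b} → row (-2,0) (1,4)
{D/Out/H/d/a, D/Out/H/d/b, D/Out/H/c/a, D/Out/H/c/b} → row (-1,3) (-3,5)
{D/Out/T/d/a, D/Out/T/d/b, D/Out/T/c/a, D/Out/T/c/b} → row (-1,3) (1,4)
{W/Stay/H/d/a, W/Stay/T/d/a, W/Out/H/d/a, W/Out/T/d/a} → row (-3,-3) (-3,1)
{W/Stay/H/d/b, W/Stay/T/d/b, W/Out/H/d/b, W/Out/T/d/b} → row (-3,-3) (-1,-1)
{W/Stay/H/c/a, W/Stay/T/c/a, W/Out/H/c/a, W/Out/T/c/a} → row (5,1) (-3,1)
{W/Stay/H/c/b, W/Stay/T/c/b, W/Out/H/c/b, W/Out/T/c/b} → row (5,1) (-1,-1)
That's 8 distinct rows out of 32 strategies.

8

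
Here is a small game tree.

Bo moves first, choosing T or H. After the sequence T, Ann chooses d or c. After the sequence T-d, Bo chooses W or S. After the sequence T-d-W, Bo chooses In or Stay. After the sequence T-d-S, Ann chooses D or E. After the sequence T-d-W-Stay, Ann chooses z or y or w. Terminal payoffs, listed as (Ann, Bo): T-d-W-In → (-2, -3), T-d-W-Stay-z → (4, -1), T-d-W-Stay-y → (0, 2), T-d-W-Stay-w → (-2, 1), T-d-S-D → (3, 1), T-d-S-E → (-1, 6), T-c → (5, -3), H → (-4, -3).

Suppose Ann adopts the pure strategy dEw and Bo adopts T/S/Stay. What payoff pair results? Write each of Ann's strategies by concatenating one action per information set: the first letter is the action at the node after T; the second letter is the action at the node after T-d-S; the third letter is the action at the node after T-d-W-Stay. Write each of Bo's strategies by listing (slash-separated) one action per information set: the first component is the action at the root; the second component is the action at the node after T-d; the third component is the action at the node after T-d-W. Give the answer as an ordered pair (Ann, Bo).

(-1, 6)

Trace the play path from the root:
  Bo plays T
  Ann plays d at [T]
  Bo plays S at [T-d]
  Ann plays E at [T-d-S]
→ terminal payoff (-1, 6).
(Ann's choice at the node after T-d-W-Stay is never reached on this path, so it doesn't affect the outcome.)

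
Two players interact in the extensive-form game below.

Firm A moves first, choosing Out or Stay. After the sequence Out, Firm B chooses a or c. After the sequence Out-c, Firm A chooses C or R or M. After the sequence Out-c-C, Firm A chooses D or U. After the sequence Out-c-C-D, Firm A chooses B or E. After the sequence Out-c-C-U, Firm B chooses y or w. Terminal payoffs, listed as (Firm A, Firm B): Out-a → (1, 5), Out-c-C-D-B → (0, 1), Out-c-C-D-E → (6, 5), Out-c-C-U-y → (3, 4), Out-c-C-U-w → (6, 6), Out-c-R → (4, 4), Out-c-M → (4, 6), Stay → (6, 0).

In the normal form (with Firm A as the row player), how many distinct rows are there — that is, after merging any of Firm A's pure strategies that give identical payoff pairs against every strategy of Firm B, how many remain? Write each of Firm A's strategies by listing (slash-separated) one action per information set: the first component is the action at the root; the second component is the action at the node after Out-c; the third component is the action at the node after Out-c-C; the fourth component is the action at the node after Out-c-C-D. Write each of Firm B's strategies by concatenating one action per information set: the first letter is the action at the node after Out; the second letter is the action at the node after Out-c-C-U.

6

Firm A has 24 pure strategies: Out/C/D/B, Out/C/D/E, Out/C/U/B, Out/C/U/E, Out/R/D/B, Out/R/D/E, Out/R/U/B, Out/R/U/E, Out/M/D/B, Out/M/D/E, Out/M/U/B, Out/M/U/E, Stay/C/D/B, Stay/C/D/E, Stay/C/U/B, Stay/C/U/E, Stay/R/D/B, Stay/R/D/E, Stay/R/U/B, Stay/R/U/E, Stay/M/D/B, Stay/M/D/E, Stay/M/U/B, Stay/M/U/E. Columns: ay, aw, cy, cw.
{Out/C/D/B} → row (1,5) (1,5) (0,1) (0,1)
{Out/C/D/E} → row (1,5) (1,5) (6,5) (6,5)
{Out/C/U/B, Out/C/U/E} → row (1,5) (1,5) (3,4) (6,6)
{Out/R/D/B, Out/R/D/E, Out/R/U/B, Out/R/U/E} → row (1,5) (1,5) (4,4) (4,4)
{Out/M/D/B, Out/M/D/E, Out/M/U/B, Out/M/U/E} → row (1,5) (1,5) (4,6) (4,6)
{Stay/C/D/B, Stay/C/D/E, Stay/C/U/B, Stay/C/U/E, Stay/R/D/B, Stay/R/D/E, Stay/R/U/B, Stay/R/U/E, Stay/M/D/B, Stay/M/D/E, Stay/M/U/B, Stay/M/U/E} → row (6,0) (6,0) (6,0) (6,0)
That's 6 distinct rows out of 24 strategies.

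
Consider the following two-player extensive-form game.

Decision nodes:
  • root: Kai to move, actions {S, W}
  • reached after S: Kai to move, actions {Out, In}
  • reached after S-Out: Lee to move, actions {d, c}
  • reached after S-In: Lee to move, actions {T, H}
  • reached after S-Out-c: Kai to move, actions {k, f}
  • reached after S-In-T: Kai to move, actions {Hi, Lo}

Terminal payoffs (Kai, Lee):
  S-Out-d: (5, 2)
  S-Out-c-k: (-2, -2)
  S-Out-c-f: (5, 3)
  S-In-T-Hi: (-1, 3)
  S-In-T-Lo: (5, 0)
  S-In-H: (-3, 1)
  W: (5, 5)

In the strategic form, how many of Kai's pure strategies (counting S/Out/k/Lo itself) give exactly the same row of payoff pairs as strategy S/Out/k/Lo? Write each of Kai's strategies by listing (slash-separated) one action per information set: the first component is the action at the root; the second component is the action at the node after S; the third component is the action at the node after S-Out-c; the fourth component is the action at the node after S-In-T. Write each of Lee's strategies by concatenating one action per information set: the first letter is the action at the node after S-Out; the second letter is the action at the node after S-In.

Row for S/Out/k/Lo (columns dT, dH, cT, cH): (5,2) (5,2) (-2,-2) (-2,-2).
Under S/Out/k/Lo, Kai's choice at the node after S-In-T can never be reached regardless of what Lee does, so varying those choices leaves every outcome unchanged.
Holding the reachable choices fixed and varying the unreachable one freely already gives 2 equivalent strategies.
No other strategy reproduces this row, so those 2 are the full class: S/Out/k/Hi, S/Out/k/Lo.

2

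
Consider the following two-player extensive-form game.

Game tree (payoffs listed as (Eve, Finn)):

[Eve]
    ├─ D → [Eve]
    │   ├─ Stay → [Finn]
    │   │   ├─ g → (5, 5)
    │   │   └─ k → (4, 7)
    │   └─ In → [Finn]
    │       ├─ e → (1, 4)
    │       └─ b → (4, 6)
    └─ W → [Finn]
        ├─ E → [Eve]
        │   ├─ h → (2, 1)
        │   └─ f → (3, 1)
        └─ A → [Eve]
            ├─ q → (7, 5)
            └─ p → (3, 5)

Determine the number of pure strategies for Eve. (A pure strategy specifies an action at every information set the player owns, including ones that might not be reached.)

16

Eve owns the root with actions {D, W} — two choices.
Eve owns the node after D with actions {Stay, In} — two choices.
Eve owns the node after W-E with actions {h, f} — two choices.
Eve owns the node after W-A with actions {q, p} — two choices.
A pure strategy fixes one action at each information set independently, so the count is the product 2 × 2 × 2 × 2 = 16.
(For reference, Finn has 8 pure strategies, giving a 16×8 normal-form matrix.)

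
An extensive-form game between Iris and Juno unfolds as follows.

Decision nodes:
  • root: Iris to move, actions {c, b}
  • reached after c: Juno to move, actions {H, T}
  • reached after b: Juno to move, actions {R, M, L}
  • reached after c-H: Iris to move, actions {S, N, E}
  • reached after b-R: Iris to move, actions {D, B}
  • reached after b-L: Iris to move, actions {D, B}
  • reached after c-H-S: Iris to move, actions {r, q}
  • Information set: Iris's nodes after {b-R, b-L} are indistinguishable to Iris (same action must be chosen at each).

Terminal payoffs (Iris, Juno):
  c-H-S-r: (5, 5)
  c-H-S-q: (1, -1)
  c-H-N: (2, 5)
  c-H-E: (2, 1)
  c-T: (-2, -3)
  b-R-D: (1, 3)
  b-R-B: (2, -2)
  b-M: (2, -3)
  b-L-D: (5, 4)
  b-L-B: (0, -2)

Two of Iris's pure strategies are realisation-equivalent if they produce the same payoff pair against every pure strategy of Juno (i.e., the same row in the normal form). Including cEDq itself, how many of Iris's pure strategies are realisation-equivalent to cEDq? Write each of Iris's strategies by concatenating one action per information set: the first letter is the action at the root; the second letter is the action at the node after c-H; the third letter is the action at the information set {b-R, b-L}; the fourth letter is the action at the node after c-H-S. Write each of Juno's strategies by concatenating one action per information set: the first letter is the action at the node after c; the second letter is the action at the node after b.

Row for cEDq (columns HR, HM, HL, TR, TM, TL): (2,1) (2,1) (2,1) (-2,-3) (-2,-3) (-2,-3).
Under cEDq, Iris's choice at the information set {b-R, b-L} and at the node after c-H-S can never be reached regardless of what Juno does, so varying those choices leaves every outcome unchanged.
Holding the reachable choices fixed and varying the unreachable ones freely already gives 2 × 2 = 4 equivalent strategies.
No other strategy reproduces this row, so those 4 are the full class: cEDr, cEDq, cEBr, cEBq.

4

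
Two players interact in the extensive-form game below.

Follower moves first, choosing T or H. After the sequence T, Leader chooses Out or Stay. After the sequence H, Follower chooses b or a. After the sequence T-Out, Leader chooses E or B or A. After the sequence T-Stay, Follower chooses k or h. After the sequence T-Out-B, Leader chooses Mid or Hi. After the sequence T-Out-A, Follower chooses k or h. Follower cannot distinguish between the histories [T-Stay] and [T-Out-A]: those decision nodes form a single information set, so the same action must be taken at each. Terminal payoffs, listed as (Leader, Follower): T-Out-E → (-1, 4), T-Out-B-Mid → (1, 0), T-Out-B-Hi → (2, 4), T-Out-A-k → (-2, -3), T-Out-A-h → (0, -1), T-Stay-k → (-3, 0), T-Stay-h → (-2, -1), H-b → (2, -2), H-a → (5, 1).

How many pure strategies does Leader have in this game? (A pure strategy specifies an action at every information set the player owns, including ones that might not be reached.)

Leader owns the node after T with actions {Out, Stay} — two choices.
Leader owns the node after T-Out with actions {E, B, A} — three choices.
Leader owns the node after T-Out-B with actions {Mid, Hi} — two choices.
A pure strategy fixes one action at each information set independently, so the count is the product 2 × 3 × 2 = 12.

12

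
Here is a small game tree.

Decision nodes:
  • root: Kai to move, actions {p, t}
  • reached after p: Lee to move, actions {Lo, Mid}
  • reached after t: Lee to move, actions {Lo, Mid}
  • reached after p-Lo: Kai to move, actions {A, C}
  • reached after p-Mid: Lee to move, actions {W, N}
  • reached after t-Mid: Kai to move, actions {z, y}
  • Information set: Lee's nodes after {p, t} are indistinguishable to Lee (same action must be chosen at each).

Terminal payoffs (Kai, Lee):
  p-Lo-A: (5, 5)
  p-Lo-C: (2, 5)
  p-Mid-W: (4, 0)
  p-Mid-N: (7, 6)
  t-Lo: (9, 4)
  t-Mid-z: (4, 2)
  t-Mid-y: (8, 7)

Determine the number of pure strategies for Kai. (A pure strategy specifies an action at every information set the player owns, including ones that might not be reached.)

8

Kai owns the root with actions {p, t} — two choices.
Kai owns the node after p-Lo with actions {A, C} — two choices.
Kai owns the node after t-Mid with actions {z, y} — two choices.
A pure strategy fixes one action at each information set independently, so the count is the product 2 × 2 × 2 = 8.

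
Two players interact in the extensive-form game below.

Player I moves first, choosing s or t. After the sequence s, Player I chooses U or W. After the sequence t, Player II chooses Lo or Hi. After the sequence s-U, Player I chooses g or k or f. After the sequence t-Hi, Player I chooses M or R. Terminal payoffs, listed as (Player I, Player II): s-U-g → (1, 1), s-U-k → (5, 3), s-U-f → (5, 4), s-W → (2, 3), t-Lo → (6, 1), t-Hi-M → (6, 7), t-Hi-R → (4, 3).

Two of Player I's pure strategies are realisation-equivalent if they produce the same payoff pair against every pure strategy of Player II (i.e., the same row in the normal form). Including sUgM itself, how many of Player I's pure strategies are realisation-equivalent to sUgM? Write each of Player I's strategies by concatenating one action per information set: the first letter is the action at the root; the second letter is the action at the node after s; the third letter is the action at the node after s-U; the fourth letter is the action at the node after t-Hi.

Row for sUgM (columns Lo, Hi): (1,1) (1,1).
Under sUgM, Player I's choice at the node after t-Hi can never be reached regardless of what Player II does, so varying those choices leaves every outcome unchanged.
Holding the reachable choices fixed and varying the unreachable one freely already gives 2 equivalent strategies.
No other strategy reproduces this row, so those 2 are the full class: sUgM, sUgR.

2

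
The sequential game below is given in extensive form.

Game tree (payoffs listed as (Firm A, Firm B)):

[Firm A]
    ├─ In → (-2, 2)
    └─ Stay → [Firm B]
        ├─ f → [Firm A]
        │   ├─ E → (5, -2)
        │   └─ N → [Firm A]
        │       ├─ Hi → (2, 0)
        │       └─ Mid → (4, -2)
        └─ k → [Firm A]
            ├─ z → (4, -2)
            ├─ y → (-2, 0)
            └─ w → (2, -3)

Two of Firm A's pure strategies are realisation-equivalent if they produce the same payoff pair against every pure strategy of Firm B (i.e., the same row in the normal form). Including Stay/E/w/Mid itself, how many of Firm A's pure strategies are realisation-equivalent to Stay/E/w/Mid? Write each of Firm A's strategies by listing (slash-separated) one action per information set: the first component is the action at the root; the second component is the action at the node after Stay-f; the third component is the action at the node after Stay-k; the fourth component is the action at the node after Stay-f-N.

2

Row for Stay/E/w/Mid (columns f, k): (5,-2) (2,-3).
Under Stay/E/w/Mid, Firm A's choice at the node after Stay-f-N can never be reached regardless of what Firm B does, so varying those choices leaves every outcome unchanged.
Holding the reachable choices fixed and varying the unreachable one freely already gives 2 equivalent strategies.
No other strategy reproduces this row, so those 2 are the full class: Stay/E/w/Hi, Stay/E/w/Mid.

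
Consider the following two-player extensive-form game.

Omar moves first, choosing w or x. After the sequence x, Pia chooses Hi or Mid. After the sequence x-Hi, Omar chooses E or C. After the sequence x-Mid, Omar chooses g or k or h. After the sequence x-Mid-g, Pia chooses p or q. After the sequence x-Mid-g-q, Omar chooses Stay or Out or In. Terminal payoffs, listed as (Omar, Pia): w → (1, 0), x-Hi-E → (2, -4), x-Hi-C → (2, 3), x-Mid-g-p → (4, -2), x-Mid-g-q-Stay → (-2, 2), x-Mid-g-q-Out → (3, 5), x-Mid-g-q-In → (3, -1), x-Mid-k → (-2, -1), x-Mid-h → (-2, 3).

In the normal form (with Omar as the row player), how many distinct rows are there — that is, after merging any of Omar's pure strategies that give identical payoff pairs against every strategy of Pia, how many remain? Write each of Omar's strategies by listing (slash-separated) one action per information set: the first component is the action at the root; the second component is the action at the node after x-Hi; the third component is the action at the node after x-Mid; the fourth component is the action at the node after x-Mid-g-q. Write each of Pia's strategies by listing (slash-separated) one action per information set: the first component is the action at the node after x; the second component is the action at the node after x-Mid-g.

11

Omar has 36 pure strategies: w/E/g/Stay, w/E/g/Out, w/E/g/In, w/E/k/Stay, w/E/k/Out, w/E/k/In, w/E/h/Stay, w/E/h/Out, w/E/h/In, w/C/g/Stay, w/C/g/Out, w/C/g/In, w/C/k/Stay, w/C/k/Out, w/C/k/In, w/C/h/Stay, w/C/h/Out, w/C/h/In, x/E/g/Stay, x/E/g/Out, x/E/g/In, x/E/k/Stay, x/E/k/Out, x/E/k/In, x/E/h/Stay, x/E/h/Out, x/E/h/In, x/C/g/Stay, x/C/g/Out, x/C/g/In, x/C/k/Stay, x/C/k/Out, x/C/k/In, x/C/h/Stay, x/C/h/Out, x/C/h/In. Columns: Hi/p, Hi/q, Mid/p, Mid/q.
{w/E/g/Stay, w/E/g/Out, w/E/g/In, w/E/k/Stay, w/E/k/Out, w/E/k/In, w/E/h/Stay, w/E/h/Out, w/E/h/In, w/C/g/Stay, w/C/g/Out, w/C/g/In, w/C/k/Stay, w/C/k/Out, w/C/k/In, w/C/h/Stay, w/C/h/Out, w/C/h/In} → row (1,0) (1,0) (1,0) (1,0)
{x/E/g/Stay} → row (2,-4) (2,-4) (4,-2) (-2,2)
{x/E/g/Out} → row (2,-4) (2,-4) (4,-2) (3,5)
{x/E/g/In} → row (2,-4) (2,-4) (4,-2) (3,-1)
{x/E/k/Stay, x/E/k/Out, x/E/k/In} → row (2,-4) (2,-4) (-2,-1) (-2,-1)
{x/E/h/Stay, x/E/h/Out, x/E/h/In} → row (2,-4) (2,-4) (-2,3) (-2,3)
{x/C/g/Stay} → row (2,3) (2,3) (4,-2) (-2,2)
{x/C/g/Out} → row (2,3) (2,3) (4,-2) (3,5)
{x/C/g/In} → row (2,3) (2,3) (4,-2) (3,-1)
{x/C/k/Stay, x/C/k/Out, x/C/k/In} → row (2,3) (2,3) (-2,-1) (-2,-1)
{x/C/h/Stay, x/C/h/Out, x/C/h/In} → row (2,3) (2,3) (-2,3) (-2,3)
That's 11 distinct rows out of 36 strategies.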